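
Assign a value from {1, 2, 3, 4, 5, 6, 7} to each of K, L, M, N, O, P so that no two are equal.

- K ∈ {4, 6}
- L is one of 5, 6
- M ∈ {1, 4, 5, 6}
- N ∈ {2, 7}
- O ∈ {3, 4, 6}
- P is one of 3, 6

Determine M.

K, O, P share exactly the 3 values {3, 4, 6}; by pigeonhole those values go to them, so strike 3, 4, 6 from L, M.
L's domain is down to {5}, so L = 5. Eliminate 5 elsewhere: M.
So M = 1.

1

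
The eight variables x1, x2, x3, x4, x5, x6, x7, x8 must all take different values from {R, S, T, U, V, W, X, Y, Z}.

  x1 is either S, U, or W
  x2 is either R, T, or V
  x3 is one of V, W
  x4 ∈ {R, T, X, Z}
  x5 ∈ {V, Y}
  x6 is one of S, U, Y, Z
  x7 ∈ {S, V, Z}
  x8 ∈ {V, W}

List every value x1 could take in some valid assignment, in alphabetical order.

x3 and x8 between them cover only {V, W} — a naked pair. Remove those values from x1, x2, x5, x7.
x5's domain is down to {Y}, so x5 = Y. So x6 can't be Y.
The 3 variables x1, x6, x7 are confined to {S, U, Z}, which locks those values in; drop them from x4.
No further eliminations apply; x1 can still be any of S, U.

S, U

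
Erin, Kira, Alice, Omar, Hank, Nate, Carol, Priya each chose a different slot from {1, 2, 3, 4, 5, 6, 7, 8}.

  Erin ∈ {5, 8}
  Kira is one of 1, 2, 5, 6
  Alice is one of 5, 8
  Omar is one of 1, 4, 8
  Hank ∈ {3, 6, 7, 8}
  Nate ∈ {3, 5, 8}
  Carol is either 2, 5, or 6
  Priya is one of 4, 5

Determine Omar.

Among the 8 variables, 7 fits only Hank (and all 8 values in {1, 2, 3, 4, 5, 6, 7, 8} must be used), so Hank = 7.
Among the 7 still-open variables, 3 fits only Nate (and all 7 values in {1, 2, 3, 4, 5, 6, 8} must be used), so Nate = 3.
The 2 variables Erin and Alice are confined to {5, 8}, which locks those values in; drop them from Kira, Omar, Carol, Priya.
Priya has just one choice, so Priya = 4. Eliminate 4 elsewhere: Omar.
So Omar = 1.

1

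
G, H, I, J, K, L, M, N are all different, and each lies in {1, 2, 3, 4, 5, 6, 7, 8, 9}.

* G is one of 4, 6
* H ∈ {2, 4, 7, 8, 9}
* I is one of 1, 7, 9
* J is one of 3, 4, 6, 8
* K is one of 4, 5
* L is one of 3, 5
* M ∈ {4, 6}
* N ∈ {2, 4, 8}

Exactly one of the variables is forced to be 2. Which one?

G and M share exactly the 2 values {4, 6}; by pigeonhole those values go to them, so strike 4, 6 from H, J, K, N.
K must be 5 (only option left). Eliminate 5 elsewhere: L.
L must be 3 (only option left). Strike 3 from J.
J must be 8 (only option left). Remove 8 from H, N.
So 2 goes to N.

N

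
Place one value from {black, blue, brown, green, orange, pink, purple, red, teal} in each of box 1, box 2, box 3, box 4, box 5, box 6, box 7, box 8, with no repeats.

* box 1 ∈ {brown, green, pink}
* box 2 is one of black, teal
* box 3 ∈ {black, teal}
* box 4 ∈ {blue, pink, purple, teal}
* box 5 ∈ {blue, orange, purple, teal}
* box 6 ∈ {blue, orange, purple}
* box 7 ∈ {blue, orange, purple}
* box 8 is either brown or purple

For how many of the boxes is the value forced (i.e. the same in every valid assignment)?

3

The 8 variables draw from only 8 values {black, blue, brown, green, orange, pink, purple, teal}, so each is used; only box 1 can be green, hence box 1 = green.
Among the 7 still-open variables, brown fits only box 8 (and all 7 values in {black, blue, brown, orange, pink, purple, teal} must be used), so box 8 = brown.
Among the 6 still-open variables, pink fits only box 4 (and all 6 values in {black, blue, orange, pink, purple, teal} must be used), so box 4 = pink.
box 2 and box 3 between them cover only {black, teal} — a naked pair. Remove those values from box 5.
Determined: box 1=green, box 4=pink, box 8=brown. The other boxes each still have more than one consistent value. That makes 3.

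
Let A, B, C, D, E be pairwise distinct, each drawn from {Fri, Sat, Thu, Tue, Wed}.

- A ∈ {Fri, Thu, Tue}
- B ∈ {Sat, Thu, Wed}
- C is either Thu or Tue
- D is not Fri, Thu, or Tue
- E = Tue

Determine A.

Fri

E's domain is down to {Tue}, so E = Tue. So A, C can't be Tue.
C has just one choice, so C = Thu. Eliminate Thu elsewhere: A, B.
So A = Fri.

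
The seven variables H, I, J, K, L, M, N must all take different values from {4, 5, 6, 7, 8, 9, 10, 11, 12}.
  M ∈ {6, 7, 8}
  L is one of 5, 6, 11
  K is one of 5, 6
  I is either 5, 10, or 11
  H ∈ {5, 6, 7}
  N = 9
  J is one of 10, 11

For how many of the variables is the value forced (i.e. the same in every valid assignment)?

3

N must be 9 (only option left).
The 6 still-open variables together cover exactly {5, 6, 7, 8, 10, 11} — 6 values for 6 variables — and 8 appears only in M's list, so M = 8.
Among the 5 still-open variables, 7 fits only H (and all 5 values in {5, 6, 7, 10, 11} must be used), so H = 7.
Determined: H=7, M=8, N=9. The other variables each still have more than one consistent value. That makes 3.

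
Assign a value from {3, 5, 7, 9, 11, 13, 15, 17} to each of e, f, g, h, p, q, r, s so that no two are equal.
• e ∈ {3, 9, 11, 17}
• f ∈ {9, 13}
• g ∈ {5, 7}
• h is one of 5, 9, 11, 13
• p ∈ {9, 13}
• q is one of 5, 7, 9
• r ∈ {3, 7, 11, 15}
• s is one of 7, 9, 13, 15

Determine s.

The 8 variables together cover exactly {3, 5, 7, 9, 11, 13, 15, 17} — 8 values for 8 variables — and 17 appears only in e's list, so e = 17.
The 7 still-open variables together cover exactly {3, 5, 7, 9, 11, 13, 15} — 7 values for 7 variables — and 3 appears only in r's list, so r = 3.
The 6 still-open variables together cover exactly {5, 7, 9, 11, 13, 15} — 6 values for 6 variables — and 11 appears only in h's list, so h = 11.
Among the 5 still-open variables, 15 fits only s (and all 5 values in {5, 7, 9, 13, 15} must be used), so s = 15.

15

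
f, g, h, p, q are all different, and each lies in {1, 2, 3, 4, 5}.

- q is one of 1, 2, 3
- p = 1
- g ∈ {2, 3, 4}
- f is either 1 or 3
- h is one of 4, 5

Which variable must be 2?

p must be 1 (only option left). Strike 1 from f, q.
That leaves f = 3. Eliminate 3 elsewhere: g, q.
So 2 goes to q.

q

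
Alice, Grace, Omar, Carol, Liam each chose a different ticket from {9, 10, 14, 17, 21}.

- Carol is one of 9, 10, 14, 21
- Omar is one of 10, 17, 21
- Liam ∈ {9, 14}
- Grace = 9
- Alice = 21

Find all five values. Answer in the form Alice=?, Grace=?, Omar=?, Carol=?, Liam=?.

Alice=21, Grace=9, Omar=17, Carol=10, Liam=14

Alice must be 21 (only option left). So Omar, Carol can't be 21.
Grace's domain is down to {9}, so Grace = 9. Strike 9 from Carol, Liam.
That leaves Liam = 14. So Carol can't be 14.
Carol's domain is down to {10}, so Carol = 10. Eliminate 10 elsewhere: Omar.
Omar must be 17 (only option left).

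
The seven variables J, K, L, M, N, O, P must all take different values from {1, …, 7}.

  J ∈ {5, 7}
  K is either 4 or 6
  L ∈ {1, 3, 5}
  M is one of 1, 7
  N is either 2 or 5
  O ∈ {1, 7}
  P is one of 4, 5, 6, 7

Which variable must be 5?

The 7 variables draw from only 7 values {1, 2, 3, 4, 5, 6, 7}, so each is used; only N can be 2, hence N = 2.
The 6 still-open variables together cover exactly {1, 3, 4, 5, 6, 7} — 6 values for 6 variables — and 3 appears only in L's list, so L = 3.
The 2 variables M and O are confined to {1, 7}, which locks those values in; drop them from J, P.
So 5 goes to J.

J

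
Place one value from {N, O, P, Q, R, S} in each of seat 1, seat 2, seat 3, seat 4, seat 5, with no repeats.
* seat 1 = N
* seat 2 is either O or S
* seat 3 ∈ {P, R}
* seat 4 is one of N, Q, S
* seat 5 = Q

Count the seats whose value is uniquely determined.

seat 1 must be N (only option left). Remove N from seat 4.
seat 5 has just one choice, so seat 5 = Q. So seat 4 can't be Q.
seat 4 has just one choice, so seat 4 = S. So seat 2 can't be S.
seat 2's domain is down to {O}, so seat 2 = O.
Determined: seat 1=N, seat 2=O, seat 4=S, seat 5=Q. The other seats each still have more than one consistent value. That makes 4.

4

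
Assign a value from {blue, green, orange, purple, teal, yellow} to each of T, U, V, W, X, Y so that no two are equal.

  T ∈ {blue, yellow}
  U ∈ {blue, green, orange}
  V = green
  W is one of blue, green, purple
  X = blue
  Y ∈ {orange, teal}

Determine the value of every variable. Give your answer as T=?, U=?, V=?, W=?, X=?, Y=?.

T=yellow, U=orange, V=green, W=purple, X=blue, Y=teal

V has just one choice, so V = green. Remove green from U, W.
That leaves X = blue. Strike blue from T, U, W.
T's domain is down to {yellow}, so T = yellow.
U has just one choice, so U = orange. Eliminate orange elsewhere: Y.
That leaves W = purple.
That leaves Y = teal.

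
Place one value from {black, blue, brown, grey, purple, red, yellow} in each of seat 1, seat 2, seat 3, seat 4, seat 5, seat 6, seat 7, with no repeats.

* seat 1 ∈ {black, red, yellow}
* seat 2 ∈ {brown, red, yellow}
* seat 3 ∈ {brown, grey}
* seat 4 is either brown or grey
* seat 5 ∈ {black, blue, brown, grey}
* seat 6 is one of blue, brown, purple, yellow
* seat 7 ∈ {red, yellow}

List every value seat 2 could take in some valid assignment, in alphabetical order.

The 7 variables draw from only 7 values {black, blue, brown, grey, purple, red, yellow}, so each is used; only seat 6 can be purple, hence seat 6 = purple.
The 6 still-open variables draw from only 6 values {black, blue, brown, grey, red, yellow}, so each is used; only seat 5 can be blue, hence seat 5 = blue.
The 5 still-open variables draw from only 5 values {black, brown, grey, red, yellow}, so each is used; only seat 1 can be black, hence seat 1 = black.
seat 3 and seat 4 share exactly the 2 values {brown, grey}; by pigeonhole those values go to them, so strike brown, grey from seat 2.
No further eliminations apply; seat 2 can still be any of red, yellow.

red, yellow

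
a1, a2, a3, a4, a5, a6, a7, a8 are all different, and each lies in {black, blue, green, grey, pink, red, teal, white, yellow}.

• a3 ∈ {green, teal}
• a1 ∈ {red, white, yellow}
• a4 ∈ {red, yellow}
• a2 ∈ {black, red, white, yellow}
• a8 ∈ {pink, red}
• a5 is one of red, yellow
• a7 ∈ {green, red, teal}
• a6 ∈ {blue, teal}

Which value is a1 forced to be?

The 8 variables together cover exactly {black, blue, green, pink, red, teal, white, yellow} — 8 values for 8 variables — and black appears only in a2's list, so a2 = black.
The 7 still-open variables draw from only 7 values {blue, green, pink, red, teal, white, yellow}, so each is used; only a6 can be blue, hence a6 = blue.
Among the 6 still-open variables, pink fits only a8 (and all 6 values in {green, pink, red, teal, white, yellow} must be used), so a8 = pink.
The 5 still-open variables together cover exactly {green, red, teal, white, yellow} — 5 values for 5 variables — and white appears only in a1's list, so a1 = white.

white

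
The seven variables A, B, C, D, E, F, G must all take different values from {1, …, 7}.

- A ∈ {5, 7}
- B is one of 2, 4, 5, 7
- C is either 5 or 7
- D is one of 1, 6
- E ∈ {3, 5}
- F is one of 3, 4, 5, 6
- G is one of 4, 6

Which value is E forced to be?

Among the 7 variables, 1 fits only D (and all 7 values in {1, 2, 3, 4, 5, 6, 7} must be used), so D = 1.
Among the 6 still-open variables, 2 fits only B (and all 6 values in {2, 3, 4, 5, 6, 7} must be used), so B = 2.
A and C share exactly the 2 values {5, 7}; by pigeonhole those values go to them, so strike 5, 7 from E, F.
So E = 3.

3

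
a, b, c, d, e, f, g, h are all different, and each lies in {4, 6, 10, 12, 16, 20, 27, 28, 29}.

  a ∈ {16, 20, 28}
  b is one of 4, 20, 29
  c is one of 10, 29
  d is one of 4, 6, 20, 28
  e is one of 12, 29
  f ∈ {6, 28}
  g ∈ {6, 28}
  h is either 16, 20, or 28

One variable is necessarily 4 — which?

d

Among the 8 variables, 10 fits only c (and all 8 values in {4, 6, 10, 12, 16, 20, 28, 29} must be used), so c = 10.
Among the 7 still-open variables, 12 fits only e (and all 7 values in {4, 6, 12, 16, 20, 28, 29} must be used), so e = 12.
The 6 still-open variables draw from only 6 values {4, 6, 16, 20, 28, 29}, so each is used; only b can be 29, hence b = 29.
The 5 still-open variables draw from only 5 values {4, 6, 16, 20, 28}, so each is used; only d can be 4, hence d = 4.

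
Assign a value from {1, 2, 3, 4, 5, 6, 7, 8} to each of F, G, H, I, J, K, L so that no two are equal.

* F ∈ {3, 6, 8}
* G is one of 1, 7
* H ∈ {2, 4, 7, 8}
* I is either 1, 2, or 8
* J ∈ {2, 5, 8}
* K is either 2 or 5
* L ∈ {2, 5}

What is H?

The 2 variables K and L are confined to {2, 5}, which locks those values in; drop them from H, I, J.
J has just one choice, so J = 8. So F, H, I can't be 8.
I has just one choice, so I = 1. So G can't be 1.
That leaves G = 7. So H can't be 7.
So H = 4.

4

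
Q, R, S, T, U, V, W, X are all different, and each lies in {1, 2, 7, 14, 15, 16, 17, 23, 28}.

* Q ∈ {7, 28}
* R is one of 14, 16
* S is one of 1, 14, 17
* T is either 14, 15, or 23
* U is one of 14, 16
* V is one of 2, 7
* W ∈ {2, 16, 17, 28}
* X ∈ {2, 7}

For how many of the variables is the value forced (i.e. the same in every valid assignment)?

The 2 variables R and U are confined to {14, 16}, which locks those values in; drop them from S, T, W.
V and X share exactly the 2 values {2, 7}; by pigeonhole those values go to them, so strike 2, 7 from Q, W.
Q must be 28 (only option left). Remove 28 from W.
W has just one choice, so W = 17. Eliminate 17 elsewhere: S.
S has just one choice, so S = 1.
Determined: Q=28, S=1, W=17. The other variables each still have more than one consistent value. That makes 3.

3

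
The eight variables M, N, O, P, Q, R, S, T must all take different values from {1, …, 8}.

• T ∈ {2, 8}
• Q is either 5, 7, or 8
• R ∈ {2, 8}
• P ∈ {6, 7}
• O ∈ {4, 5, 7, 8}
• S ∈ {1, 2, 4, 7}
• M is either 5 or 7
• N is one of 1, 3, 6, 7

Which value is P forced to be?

6

The 8 variables draw from only 8 values {1, 2, 3, 4, 5, 6, 7, 8}, so each is used; only N can be 3, hence N = 3.
The 7 still-open variables draw from only 7 values {1, 2, 4, 5, 6, 7, 8}, so each is used; only S can be 1, hence S = 1.
The 6 still-open variables together cover exactly {2, 4, 5, 6, 7, 8} — 6 values for 6 variables — and 4 appears only in O's list, so O = 4.
The 5 still-open variables draw from only 5 values {2, 5, 6, 7, 8}, so each is used; only P can be 6, hence P = 6.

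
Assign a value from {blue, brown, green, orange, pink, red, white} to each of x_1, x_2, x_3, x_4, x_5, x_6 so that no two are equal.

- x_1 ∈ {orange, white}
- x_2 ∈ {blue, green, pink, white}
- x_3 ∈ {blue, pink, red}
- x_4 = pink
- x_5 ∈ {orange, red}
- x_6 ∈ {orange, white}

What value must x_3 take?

x_4's domain is down to {pink}, so x_4 = pink. Eliminate pink elsewhere: x_2, x_3.
The 5 still-open variables together cover exactly {blue, green, orange, red, white} — 5 values for 5 variables — and green appears only in x_2's list, so x_2 = green.
The 4 still-open variables draw from only 4 values {blue, orange, red, white}, so each is used; only x_3 can be blue, hence x_3 = blue.

blue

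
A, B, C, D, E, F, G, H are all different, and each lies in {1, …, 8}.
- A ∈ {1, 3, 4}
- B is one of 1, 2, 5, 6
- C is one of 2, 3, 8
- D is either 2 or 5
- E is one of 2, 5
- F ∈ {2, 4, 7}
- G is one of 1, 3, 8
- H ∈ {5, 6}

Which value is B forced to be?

Among the 8 variables, 7 fits only F (and all 8 values in {1, 2, 3, 4, 5, 6, 7, 8} must be used), so F = 7.
Among the 7 still-open variables, 4 fits only A (and all 7 values in {1, 2, 3, 4, 5, 6, 8} must be used), so A = 4.
The 2 variables D and E are confined to {2, 5}, which locks those values in; drop them from B, C, H.
That leaves H = 6. Eliminate 6 elsewhere: B.
So B = 1.

1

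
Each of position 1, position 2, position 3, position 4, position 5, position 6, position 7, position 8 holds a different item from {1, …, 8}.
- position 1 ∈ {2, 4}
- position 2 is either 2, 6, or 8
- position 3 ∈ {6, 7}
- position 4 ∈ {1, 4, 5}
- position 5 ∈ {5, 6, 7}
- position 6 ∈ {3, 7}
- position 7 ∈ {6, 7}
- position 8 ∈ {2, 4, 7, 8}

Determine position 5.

Among the 8 variables, 1 fits only position 4 (and all 8 values in {1, 2, 3, 4, 5, 6, 7, 8} must be used), so position 4 = 1.
The 7 still-open variables draw from only 7 values {2, 3, 4, 5, 6, 7, 8}, so each is used; only position 6 can be 3, hence position 6 = 3.
The 6 still-open variables draw from only 6 values {2, 4, 5, 6, 7, 8}, so each is used; only position 5 can be 5, hence position 5 = 5.

5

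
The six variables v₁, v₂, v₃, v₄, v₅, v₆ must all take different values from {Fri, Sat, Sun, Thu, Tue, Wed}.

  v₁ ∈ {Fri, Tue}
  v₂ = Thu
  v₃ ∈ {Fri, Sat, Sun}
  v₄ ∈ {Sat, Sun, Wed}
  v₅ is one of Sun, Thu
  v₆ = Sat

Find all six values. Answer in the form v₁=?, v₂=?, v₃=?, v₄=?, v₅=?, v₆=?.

v₂ must be Thu (only option left). Eliminate Thu elsewhere: v₅.
v₅ has just one choice, so v₅ = Sun. Strike Sun from v₃, v₄.
v₆ must be Sat (only option left). Strike Sat from v₃, v₄.
That leaves v₃ = Fri. Strike Fri from v₁.
v₄ has just one choice, so v₄ = Wed.
That leaves v₁ = Tue.

v₁=Tue, v₂=Thu, v₃=Fri, v₄=Wed, v₅=Sun, v₆=Sat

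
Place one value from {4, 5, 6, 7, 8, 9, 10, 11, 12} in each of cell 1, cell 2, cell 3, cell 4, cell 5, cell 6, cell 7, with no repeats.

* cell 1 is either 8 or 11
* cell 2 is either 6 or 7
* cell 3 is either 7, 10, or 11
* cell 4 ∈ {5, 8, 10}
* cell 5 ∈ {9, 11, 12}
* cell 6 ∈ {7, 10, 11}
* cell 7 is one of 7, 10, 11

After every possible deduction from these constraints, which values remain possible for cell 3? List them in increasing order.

cell 3, cell 6, cell 7 between them cover only {7, 10, 11} — a naked triple. Remove those values from cell 1, cell 2, cell 4, cell 5.
That leaves cell 1 = 8. So cell 4 can't be 8.
That leaves cell 2 = 6.
cell 4 has just one choice, so cell 4 = 5.
No further eliminations apply; cell 3 can still be any of 7, 10, 11.

7, 10, 11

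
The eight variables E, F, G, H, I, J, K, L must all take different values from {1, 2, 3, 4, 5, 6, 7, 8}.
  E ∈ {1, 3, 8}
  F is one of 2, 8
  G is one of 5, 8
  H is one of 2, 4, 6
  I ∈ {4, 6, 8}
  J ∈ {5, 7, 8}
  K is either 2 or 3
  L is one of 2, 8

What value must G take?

The 8 variables together cover exactly {1, 2, 3, 4, 5, 6, 7, 8} — 8 values for 8 variables — and 1 appears only in E's list, so E = 1.
Among the 7 still-open variables, 3 fits only K (and all 7 values in {2, 3, 4, 5, 6, 7, 8} must be used), so K = 3.
The 6 still-open variables draw from only 6 values {2, 4, 5, 6, 7, 8}, so each is used; only J can be 7, hence J = 7.
The 5 still-open variables together cover exactly {2, 4, 5, 6, 8} — 5 values for 5 variables — and 5 appears only in G's list, so G = 5.

5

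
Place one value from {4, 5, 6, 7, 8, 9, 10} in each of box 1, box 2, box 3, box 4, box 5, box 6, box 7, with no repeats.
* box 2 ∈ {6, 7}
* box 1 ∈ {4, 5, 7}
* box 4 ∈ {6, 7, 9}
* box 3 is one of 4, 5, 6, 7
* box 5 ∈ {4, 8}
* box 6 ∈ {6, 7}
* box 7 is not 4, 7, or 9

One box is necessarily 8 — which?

The 7 variables together cover exactly {4, 5, 6, 7, 8, 9, 10} — 7 values for 7 variables — and 9 appears only in box 4's list, so box 4 = 9.
The 6 still-open variables together cover exactly {4, 5, 6, 7, 8, 10} — 6 values for 6 variables — and 10 appears only in box 7's list, so box 7 = 10.
The 5 still-open variables together cover exactly {4, 5, 6, 7, 8} — 5 values for 5 variables — and 8 appears only in box 5's list, so box 5 = 8.

box 5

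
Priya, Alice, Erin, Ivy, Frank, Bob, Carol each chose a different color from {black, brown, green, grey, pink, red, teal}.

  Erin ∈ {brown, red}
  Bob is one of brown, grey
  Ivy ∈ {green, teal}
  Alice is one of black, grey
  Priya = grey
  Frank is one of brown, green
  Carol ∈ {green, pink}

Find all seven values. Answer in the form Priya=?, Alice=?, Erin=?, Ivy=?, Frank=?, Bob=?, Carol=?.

Priya=grey, Alice=black, Erin=red, Ivy=teal, Frank=green, Bob=brown, Carol=pink

Priya's domain is down to {grey}, so Priya = grey. Strike grey from Alice, Bob.
Alice has just one choice, so Alice = black.
Bob must be brown (only option left). Eliminate brown elsewhere: Erin, Frank.
That leaves Erin = red.
That leaves Frank = green. So Ivy, Carol can't be green.
Carol must be pink (only option left).
That leaves Ivy = teal.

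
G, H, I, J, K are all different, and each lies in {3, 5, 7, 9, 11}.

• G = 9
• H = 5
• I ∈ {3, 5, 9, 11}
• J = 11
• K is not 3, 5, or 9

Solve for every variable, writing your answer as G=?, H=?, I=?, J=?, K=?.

G=9, H=5, I=3, J=11, K=7

G has just one choice, so G = 9. Eliminate 9 elsewhere: I.
H has just one choice, so H = 5. Eliminate 5 elsewhere: I.
J has just one choice, so J = 11. So I, K can't be 11.
K has just one choice, so K = 7.
That leaves I = 3.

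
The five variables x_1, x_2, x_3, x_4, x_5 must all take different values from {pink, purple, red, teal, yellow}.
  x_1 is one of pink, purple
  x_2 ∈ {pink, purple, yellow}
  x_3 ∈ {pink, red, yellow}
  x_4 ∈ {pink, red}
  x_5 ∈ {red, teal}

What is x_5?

teal

The 5 variables together cover exactly {pink, purple, red, teal, yellow} — 5 values for 5 variables — and teal appears only in x_5's list, so x_5 = teal.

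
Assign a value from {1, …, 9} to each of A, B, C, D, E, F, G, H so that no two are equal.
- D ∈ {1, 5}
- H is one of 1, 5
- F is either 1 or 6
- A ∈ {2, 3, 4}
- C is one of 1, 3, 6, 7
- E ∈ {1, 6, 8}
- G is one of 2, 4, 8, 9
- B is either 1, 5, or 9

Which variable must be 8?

E

D and H share exactly the 2 values {1, 5}; by pigeonhole those values go to them, so strike 1, 5 from B, C, E, F.
That leaves B = 9. Eliminate 9 elsewhere: G.
F must be 6 (only option left). So C, E can't be 6.
So 8 goes to E.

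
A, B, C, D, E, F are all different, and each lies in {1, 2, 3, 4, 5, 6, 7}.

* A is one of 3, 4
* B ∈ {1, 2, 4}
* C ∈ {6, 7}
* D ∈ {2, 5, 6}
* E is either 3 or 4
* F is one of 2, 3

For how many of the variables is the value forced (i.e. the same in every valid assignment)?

2

A and E share exactly the 2 values {3, 4}; by pigeonhole those values go to them, so strike 3, 4 from B, F.
F must be 2 (only option left). Strike 2 from B, D.
B has just one choice, so B = 1.
Determined: B=1, F=2. The other variables each still have more than one consistent value. That makes 2.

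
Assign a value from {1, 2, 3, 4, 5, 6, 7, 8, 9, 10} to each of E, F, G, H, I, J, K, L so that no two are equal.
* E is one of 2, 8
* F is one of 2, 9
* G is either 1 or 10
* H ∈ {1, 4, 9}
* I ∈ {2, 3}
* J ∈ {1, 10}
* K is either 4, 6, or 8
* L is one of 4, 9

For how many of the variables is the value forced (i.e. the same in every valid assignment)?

4

The 8 variables together cover exactly {1, 2, 3, 4, 6, 8, 9, 10} — 8 values for 8 variables — and 3 appears only in I's list, so I = 3.
Among the 7 still-open variables, 6 fits only K (and all 7 values in {1, 2, 4, 6, 8, 9, 10} must be used), so K = 6.
The 6 still-open variables together cover exactly {1, 2, 4, 8, 9, 10} — 6 values for 6 variables — and 8 appears only in E's list, so E = 8.
Among the 5 still-open variables, 2 fits only F (and all 5 values in {1, 2, 4, 9, 10} must be used), so F = 2.
The 2 variables G and J are confined to {1, 10}, which locks those values in; drop them from H.
Determined: E=8, F=2, I=3, K=6. The other variables each still have more than one consistent value. That makes 4.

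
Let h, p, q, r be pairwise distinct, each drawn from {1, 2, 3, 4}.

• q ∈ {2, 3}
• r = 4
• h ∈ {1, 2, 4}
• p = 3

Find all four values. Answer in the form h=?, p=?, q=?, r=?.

p has just one choice, so p = 3. Strike 3 from q.
q has just one choice, so q = 2. So h can't be 2.
r's domain is down to {4}, so r = 4. Eliminate 4 elsewhere: h.
h's domain is down to {1}, so h = 1.

h=1, p=3, q=2, r=4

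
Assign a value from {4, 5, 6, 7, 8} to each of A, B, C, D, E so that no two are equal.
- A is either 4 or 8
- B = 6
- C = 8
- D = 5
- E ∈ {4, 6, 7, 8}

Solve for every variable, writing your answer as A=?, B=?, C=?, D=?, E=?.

B must be 6 (only option left). Remove 6 from E.
C must be 8 (only option left). Eliminate 8 elsewhere: A, E.
D must be 5 (only option left).
A has just one choice, so A = 4. Strike 4 from E.
E has just one choice, so E = 7.

A=4, B=6, C=8, D=5, E=7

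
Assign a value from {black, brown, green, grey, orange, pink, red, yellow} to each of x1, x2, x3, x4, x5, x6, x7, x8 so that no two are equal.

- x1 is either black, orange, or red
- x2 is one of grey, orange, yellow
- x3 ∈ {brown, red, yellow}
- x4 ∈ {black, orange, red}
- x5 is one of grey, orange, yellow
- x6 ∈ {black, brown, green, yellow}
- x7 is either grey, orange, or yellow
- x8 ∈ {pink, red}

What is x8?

The 8 variables draw from only 8 values {black, brown, green, grey, orange, pink, red, yellow}, so each is used; only x6 can be green, hence x6 = green.
Among the 7 still-open variables, brown fits only x3 (and all 7 values in {black, brown, grey, orange, pink, red, yellow} must be used), so x3 = brown.
The 6 still-open variables together cover exactly {black, grey, orange, pink, red, yellow} — 6 values for 6 variables — and pink appears only in x8's list, so x8 = pink.

pink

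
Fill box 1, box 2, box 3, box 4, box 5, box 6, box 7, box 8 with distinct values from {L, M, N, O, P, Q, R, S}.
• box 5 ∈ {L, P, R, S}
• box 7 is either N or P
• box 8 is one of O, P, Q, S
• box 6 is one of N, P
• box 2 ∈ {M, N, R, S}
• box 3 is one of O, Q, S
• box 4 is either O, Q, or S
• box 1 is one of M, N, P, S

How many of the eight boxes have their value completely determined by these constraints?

3

Among the 8 variables, L fits only box 5 (and all 8 values in {L, M, N, O, P, Q, R, S} must be used), so box 5 = L.
Among the 7 still-open variables, R fits only box 2 (and all 7 values in {M, N, O, P, Q, R, S} must be used), so box 2 = R.
The 6 still-open variables together cover exactly {M, N, O, P, Q, S} — 6 values for 6 variables — and M appears only in box 1's list, so box 1 = M.
box 6 and box 7 between them cover only {N, P} — a naked pair. Remove those values from box 8.
Determined: box 1=M, box 2=R, box 5=L. The other boxes each still have more than one consistent value. That makes 3.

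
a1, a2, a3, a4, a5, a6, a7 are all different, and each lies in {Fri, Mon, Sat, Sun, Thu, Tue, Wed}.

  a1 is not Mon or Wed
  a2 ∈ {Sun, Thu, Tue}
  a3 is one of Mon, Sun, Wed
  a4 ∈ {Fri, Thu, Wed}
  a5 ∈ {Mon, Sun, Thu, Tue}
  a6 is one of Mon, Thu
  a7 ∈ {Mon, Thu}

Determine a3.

Wed

The 7 variables draw from only 7 values {Fri, Mon, Sat, Sun, Thu, Tue, Wed}, so each is used; only a1 can be Sat, hence a1 = Sat.
The 6 still-open variables draw from only 6 values {Fri, Mon, Sun, Thu, Tue, Wed}, so each is used; only a4 can be Fri, hence a4 = Fri.
Among the 5 still-open variables, Wed fits only a3 (and all 5 values in {Mon, Sun, Thu, Tue, Wed} must be used), so a3 = Wed.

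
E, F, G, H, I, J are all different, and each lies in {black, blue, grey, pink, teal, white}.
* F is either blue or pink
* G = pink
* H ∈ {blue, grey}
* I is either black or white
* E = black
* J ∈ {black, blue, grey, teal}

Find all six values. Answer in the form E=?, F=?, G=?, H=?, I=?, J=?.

E=black, F=blue, G=pink, H=grey, I=white, J=teal

E's domain is down to {black}, so E = black. Strike black from I, J.
G must be pink (only option left). Eliminate pink elsewhere: F.
I's domain is down to {white}, so I = white.
F must be blue (only option left). Remove blue from H, J.
H has just one choice, so H = grey. Strike grey from J.
That leaves J = teal.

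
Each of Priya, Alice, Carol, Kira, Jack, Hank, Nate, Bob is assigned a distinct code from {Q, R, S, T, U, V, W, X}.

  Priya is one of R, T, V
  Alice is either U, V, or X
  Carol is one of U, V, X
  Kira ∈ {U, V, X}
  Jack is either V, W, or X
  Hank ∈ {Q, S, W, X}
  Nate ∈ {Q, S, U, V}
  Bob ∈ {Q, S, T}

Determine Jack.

W

The 8 variables together cover exactly {Q, R, S, T, U, V, W, X} — 8 values for 8 variables — and R appears only in Priya's list, so Priya = R.
Among the 7 still-open variables, T fits only Bob (and all 7 values in {Q, S, T, U, V, W, X} must be used), so Bob = T.
Alice, Carol, Kira share exactly the 3 values {U, V, X}; by pigeonhole those values go to them, so strike U, V, X from Jack, Hank, Nate.
So Jack = W.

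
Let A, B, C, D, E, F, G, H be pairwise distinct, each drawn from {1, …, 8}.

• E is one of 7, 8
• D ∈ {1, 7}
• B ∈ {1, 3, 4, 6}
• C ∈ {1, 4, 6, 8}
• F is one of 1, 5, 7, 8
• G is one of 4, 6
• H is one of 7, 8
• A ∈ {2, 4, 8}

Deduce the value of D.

1

The 8 variables together cover exactly {1, 2, 3, 4, 5, 6, 7, 8} — 8 values for 8 variables — and 2 appears only in A's list, so A = 2.
The 7 still-open variables together cover exactly {1, 3, 4, 5, 6, 7, 8} — 7 values for 7 variables — and 3 appears only in B's list, so B = 3.
Among the 6 still-open variables, 5 fits only F (and all 6 values in {1, 4, 5, 6, 7, 8} must be used), so F = 5.
E and H between them cover only {7, 8} — a naked pair. Remove those values from C, D.
So D = 1.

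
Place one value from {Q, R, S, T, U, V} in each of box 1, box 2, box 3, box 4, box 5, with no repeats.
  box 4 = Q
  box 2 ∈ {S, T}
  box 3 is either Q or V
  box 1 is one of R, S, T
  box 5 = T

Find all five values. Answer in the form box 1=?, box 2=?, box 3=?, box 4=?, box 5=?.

box 4's domain is down to {Q}, so box 4 = Q. So box 3 can't be Q.
box 5's domain is down to {T}, so box 5 = T. So box 1, box 2 can't be T.
box 2's domain is down to {S}, so box 2 = S. Strike S from box 1.
box 3 has just one choice, so box 3 = V.
box 1 has just one choice, so box 1 = R.

box 1=R, box 2=S, box 3=V, box 4=Q, box 5=T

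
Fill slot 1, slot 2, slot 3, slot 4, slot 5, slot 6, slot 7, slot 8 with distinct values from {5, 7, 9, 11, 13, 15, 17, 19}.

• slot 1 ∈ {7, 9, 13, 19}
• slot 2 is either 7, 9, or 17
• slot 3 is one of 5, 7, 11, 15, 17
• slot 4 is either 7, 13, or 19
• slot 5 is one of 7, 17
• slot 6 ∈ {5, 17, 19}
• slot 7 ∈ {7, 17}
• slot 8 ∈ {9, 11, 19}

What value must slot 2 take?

9

The 8 variables together cover exactly {5, 7, 9, 11, 13, 15, 17, 19} — 8 values for 8 variables — and 15 appears only in slot 3's list, so slot 3 = 15.
The 7 still-open variables draw from only 7 values {5, 7, 9, 11, 13, 17, 19}, so each is used; only slot 6 can be 5, hence slot 6 = 5.
Among the 6 still-open variables, 11 fits only slot 8 (and all 6 values in {7, 9, 11, 13, 17, 19} must be used), so slot 8 = 11.
slot 5 and slot 7 share exactly the 2 values {7, 17}; by pigeonhole those values go to them, so strike 7, 17 from slot 1, slot 2, slot 4.
So slot 2 = 9.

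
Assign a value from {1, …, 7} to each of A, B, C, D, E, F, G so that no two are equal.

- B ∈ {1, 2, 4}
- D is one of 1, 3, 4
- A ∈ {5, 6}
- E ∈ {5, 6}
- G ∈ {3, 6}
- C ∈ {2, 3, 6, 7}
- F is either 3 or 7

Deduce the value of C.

2

A and E between them cover only {5, 6} — a naked pair. Remove those values from C, G.
G's domain is down to {3}, so G = 3. Remove 3 from C, D, F.
F has just one choice, so F = 7. Strike 7 from C.
So C = 2.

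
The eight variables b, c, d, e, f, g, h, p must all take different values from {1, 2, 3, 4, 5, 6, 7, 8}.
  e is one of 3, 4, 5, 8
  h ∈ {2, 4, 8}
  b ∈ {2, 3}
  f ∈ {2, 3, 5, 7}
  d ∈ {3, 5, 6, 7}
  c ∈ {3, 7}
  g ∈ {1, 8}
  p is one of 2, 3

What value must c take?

The 8 variables together cover exactly {1, 2, 3, 4, 5, 6, 7, 8} — 8 values for 8 variables — and 1 appears only in g's list, so g = 1.
The 7 still-open variables together cover exactly {2, 3, 4, 5, 6, 7, 8} — 7 values for 7 variables — and 6 appears only in d's list, so d = 6.
The 2 variables b and p are confined to {2, 3}, which locks those values in; drop them from c, e, f, h.
So c = 7.

7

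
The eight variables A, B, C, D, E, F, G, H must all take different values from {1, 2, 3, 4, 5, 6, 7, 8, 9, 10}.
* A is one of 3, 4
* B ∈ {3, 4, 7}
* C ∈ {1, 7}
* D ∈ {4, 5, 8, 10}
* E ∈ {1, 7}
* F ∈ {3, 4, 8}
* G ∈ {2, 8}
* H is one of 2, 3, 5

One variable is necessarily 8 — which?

F

Among the 8 variables, 10 fits only D (and all 8 values in {1, 2, 3, 4, 5, 7, 8, 10} must be used), so D = 10.
The 7 still-open variables together cover exactly {1, 2, 3, 4, 5, 7, 8} — 7 values for 7 variables — and 5 appears only in H's list, so H = 5.
The 6 still-open variables together cover exactly {1, 2, 3, 4, 7, 8} — 6 values for 6 variables — and 2 appears only in G's list, so G = 2.
The 5 still-open variables together cover exactly {1, 3, 4, 7, 8} — 5 values for 5 variables — and 8 appears only in F's list, so F = 8.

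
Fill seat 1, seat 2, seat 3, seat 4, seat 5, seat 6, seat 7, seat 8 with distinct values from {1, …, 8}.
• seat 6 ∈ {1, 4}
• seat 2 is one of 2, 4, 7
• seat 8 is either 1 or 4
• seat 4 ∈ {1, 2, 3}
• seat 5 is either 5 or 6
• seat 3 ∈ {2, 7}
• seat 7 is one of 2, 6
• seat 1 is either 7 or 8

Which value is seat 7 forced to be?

6

Among the 8 variables, 3 fits only seat 4 (and all 8 values in {1, 2, 3, 4, 5, 6, 7, 8} must be used), so seat 4 = 3.
The 7 still-open variables together cover exactly {1, 2, 4, 5, 6, 7, 8} — 7 values for 7 variables — and 5 appears only in seat 5's list, so seat 5 = 5.
The 6 still-open variables draw from only 6 values {1, 2, 4, 6, 7, 8}, so each is used; only seat 7 can be 6, hence seat 7 = 6.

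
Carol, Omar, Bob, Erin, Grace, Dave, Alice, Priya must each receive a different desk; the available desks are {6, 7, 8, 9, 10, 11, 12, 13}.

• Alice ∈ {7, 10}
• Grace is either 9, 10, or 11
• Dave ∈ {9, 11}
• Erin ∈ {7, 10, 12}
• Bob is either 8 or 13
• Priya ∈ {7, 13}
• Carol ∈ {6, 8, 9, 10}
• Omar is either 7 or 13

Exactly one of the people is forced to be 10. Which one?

Among the 8 variables, 6 fits only Carol (and all 8 values in {6, 7, 8, 9, 10, 11, 12, 13} must be used), so Carol = 6.
The 7 still-open variables together cover exactly {7, 8, 9, 10, 11, 12, 13} — 7 values for 7 variables — and 8 appears only in Bob's list, so Bob = 8.
Among the 6 still-open variables, 12 fits only Erin (and all 6 values in {7, 9, 10, 11, 12, 13} must be used), so Erin = 12.
The 2 variables Omar and Priya are confined to {7, 13}, which locks those values in; drop them from Alice.
So 10 goes to Alice.

Alice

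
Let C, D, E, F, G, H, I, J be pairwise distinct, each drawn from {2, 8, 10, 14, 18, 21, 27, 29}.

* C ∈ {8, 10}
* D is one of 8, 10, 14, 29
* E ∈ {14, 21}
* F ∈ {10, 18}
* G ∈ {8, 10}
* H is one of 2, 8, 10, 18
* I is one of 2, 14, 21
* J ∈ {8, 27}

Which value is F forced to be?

Among the 8 variables, 27 fits only J (and all 8 values in {2, 8, 10, 14, 18, 21, 27, 29} must be used), so J = 27.
The 7 still-open variables draw from only 7 values {2, 8, 10, 14, 18, 21, 29}, so each is used; only D can be 29, hence D = 29.
C and G share exactly the 2 values {8, 10}; by pigeonhole those values go to them, so strike 8, 10 from F, H.
So F = 18.

18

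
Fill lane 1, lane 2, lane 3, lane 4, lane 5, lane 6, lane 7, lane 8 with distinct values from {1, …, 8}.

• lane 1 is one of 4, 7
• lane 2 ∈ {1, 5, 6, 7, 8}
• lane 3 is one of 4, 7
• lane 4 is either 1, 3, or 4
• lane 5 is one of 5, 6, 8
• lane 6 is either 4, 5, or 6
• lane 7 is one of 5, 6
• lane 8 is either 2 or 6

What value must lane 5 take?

8

Among the 8 variables, 2 fits only lane 8 (and all 8 values in {1, 2, 3, 4, 5, 6, 7, 8} must be used), so lane 8 = 2.
The 7 still-open variables draw from only 7 values {1, 3, 4, 5, 6, 7, 8}, so each is used; only lane 4 can be 3, hence lane 4 = 3.
The 6 still-open variables draw from only 6 values {1, 4, 5, 6, 7, 8}, so each is used; only lane 2 can be 1, hence lane 2 = 1.
Among the 5 still-open variables, 8 fits only lane 5 (and all 5 values in {4, 5, 6, 7, 8} must be used), so lane 5 = 8.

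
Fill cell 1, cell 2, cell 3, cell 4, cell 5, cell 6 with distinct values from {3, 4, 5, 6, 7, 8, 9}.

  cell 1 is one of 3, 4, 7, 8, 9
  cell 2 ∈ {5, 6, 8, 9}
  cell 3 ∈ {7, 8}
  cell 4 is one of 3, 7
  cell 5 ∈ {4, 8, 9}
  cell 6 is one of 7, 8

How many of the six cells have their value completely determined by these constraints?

cell 3 and cell 6 share exactly the 2 values {7, 8}; by pigeonhole those values go to them, so strike 7, 8 from cell 1, cell 2, cell 4, cell 5.
That leaves cell 4 = 3. Strike 3 from cell 1.
cell 1 and cell 5 share exactly the 2 values {4, 9}; by pigeonhole those values go to them, so strike 4, 9 from cell 2.
Determined: cell 4=3. The other cells each still have more than one consistent value. That makes 1.

1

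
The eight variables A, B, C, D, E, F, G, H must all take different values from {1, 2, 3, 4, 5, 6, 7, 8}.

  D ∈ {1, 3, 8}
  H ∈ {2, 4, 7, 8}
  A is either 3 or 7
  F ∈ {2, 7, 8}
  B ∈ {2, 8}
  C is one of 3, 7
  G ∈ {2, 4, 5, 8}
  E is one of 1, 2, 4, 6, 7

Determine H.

Among the 8 variables, 5 fits only G (and all 8 values in {1, 2, 3, 4, 5, 6, 7, 8} must be used), so G = 5.
The 7 still-open variables draw from only 7 values {1, 2, 3, 4, 6, 7, 8}, so each is used; only E can be 6, hence E = 6.
Among the 6 still-open variables, 1 fits only D (and all 6 values in {1, 2, 3, 4, 7, 8} must be used), so D = 1.
The 5 still-open variables draw from only 5 values {2, 3, 4, 7, 8}, so each is used; only H can be 4, hence H = 4.

4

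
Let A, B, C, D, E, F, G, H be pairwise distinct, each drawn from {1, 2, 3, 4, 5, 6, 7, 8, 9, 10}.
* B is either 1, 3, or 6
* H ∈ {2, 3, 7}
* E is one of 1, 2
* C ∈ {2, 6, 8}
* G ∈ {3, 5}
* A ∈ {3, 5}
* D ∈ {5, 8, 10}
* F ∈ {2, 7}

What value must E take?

1

The 8 variables draw from only 8 values {1, 2, 3, 5, 6, 7, 8, 10}, so each is used; only D can be 10, hence D = 10.
The 7 still-open variables together cover exactly {1, 2, 3, 5, 6, 7, 8} — 7 values for 7 variables — and 8 appears only in C's list, so C = 8.
Among the 6 still-open variables, 6 fits only B (and all 6 values in {1, 2, 3, 5, 6, 7} must be used), so B = 6.
The 5 still-open variables together cover exactly {1, 2, 3, 5, 7} — 5 values for 5 variables — and 1 appears only in E's list, so E = 1.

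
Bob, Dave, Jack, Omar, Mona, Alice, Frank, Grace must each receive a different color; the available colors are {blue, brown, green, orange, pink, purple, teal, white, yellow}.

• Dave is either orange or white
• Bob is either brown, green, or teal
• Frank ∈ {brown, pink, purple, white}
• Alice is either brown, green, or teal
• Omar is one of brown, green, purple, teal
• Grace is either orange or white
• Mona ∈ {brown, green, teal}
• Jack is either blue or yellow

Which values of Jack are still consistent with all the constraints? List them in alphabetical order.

Dave and Grace between them cover only {orange, white} — a naked pair. Remove those values from Frank.
The 3 variables Bob, Mona, Alice are confined to {brown, green, teal}, which locks those values in; drop them from Omar, Frank.
That leaves Omar = purple. So Frank can't be purple.
That leaves Frank = pink.
No further eliminations apply; Jack can still be any of blue, yellow.

blue, yellow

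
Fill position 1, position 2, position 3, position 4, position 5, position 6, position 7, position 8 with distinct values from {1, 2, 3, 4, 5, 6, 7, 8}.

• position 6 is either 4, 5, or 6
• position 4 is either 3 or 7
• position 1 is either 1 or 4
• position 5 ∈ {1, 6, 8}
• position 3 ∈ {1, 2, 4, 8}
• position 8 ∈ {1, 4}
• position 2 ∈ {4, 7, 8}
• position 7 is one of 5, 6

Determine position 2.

The 8 variables draw from only 8 values {1, 2, 3, 4, 5, 6, 7, 8}, so each is used; only position 3 can be 2, hence position 3 = 2.
The 7 still-open variables together cover exactly {1, 3, 4, 5, 6, 7, 8} — 7 values for 7 variables — and 3 appears only in position 4's list, so position 4 = 3.
The 6 still-open variables together cover exactly {1, 4, 5, 6, 7, 8} — 6 values for 6 variables — and 7 appears only in position 2's list, so position 2 = 7.

7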